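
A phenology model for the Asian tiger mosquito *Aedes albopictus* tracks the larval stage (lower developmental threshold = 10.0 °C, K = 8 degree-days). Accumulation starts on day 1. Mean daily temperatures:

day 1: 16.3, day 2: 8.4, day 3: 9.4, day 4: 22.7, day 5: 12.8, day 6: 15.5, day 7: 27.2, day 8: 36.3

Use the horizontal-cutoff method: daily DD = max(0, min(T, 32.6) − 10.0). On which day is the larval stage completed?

Daily DD above 10.0 °C (capped at 22.6): 6.3, 0.0, 0.0, 12.7, 2.8, 5.5, 17.2, 22.6.
Cumulative: 6.3, 6.3, 6.3, 19.0, 21.8, 27.3, 44.5, 67.1.
The total first reaches 8 DD on day 4.

day 4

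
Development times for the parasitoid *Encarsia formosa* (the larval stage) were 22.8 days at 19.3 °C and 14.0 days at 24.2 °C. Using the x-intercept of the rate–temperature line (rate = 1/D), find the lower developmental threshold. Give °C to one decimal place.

Equal thermal constants: D₁(T₁ − T_b) = D₂(T₂ − T_b).
22.8·(19.3 − T_b) = 14.0·(24.2 − T_b)
T_b = (22.8·19.3 − 14.0·24.2) / (22.8 − 14.0) = 101.24 / 8.8 = 11.505 °C ≈ 11.5 °C.

11.5 °C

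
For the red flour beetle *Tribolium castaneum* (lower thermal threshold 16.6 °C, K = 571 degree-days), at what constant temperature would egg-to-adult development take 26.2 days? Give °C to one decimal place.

38.4 °C

Required daily accumulation = 571 / 26.2 = 21.794 DD/day.
T = T_base + 21.794 = 16.6 + 21.794 = 38.394 ≈ 38.4 °C.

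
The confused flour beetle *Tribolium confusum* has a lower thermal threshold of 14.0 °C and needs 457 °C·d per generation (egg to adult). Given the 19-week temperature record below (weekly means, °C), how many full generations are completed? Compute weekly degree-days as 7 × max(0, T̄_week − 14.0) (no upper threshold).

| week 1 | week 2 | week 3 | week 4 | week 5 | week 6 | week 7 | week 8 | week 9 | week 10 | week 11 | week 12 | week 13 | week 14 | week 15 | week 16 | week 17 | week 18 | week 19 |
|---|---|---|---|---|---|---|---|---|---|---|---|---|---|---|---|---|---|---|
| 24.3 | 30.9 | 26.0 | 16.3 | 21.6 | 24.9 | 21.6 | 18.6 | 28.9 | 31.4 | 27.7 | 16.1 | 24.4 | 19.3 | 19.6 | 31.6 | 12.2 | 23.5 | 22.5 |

2 generations

Weekly DD (7 × max(0, T̄ − 14.0)): 72.1, 118.3, 84.0, 16.1, 53.2, 76.3, 53.2, 32.2, 104.3, 121.8, 95.9, 14.7, 72.8, 37.1, 39.2, 123.2, 0.0, 66.5, 59.5.
Season total = 1240.4 DD.
Complete generations = ⌊1240.4 / 457⌋ = 2.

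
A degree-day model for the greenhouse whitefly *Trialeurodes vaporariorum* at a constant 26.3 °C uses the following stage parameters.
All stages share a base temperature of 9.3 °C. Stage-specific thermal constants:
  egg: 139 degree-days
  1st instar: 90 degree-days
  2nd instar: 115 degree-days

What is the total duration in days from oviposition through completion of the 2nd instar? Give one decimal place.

20.2 days

Daily accumulation at 26.3 °C = 26.3 − 9.3 = 17.0 DD/day.
Total K = 139 + 90 + 115 = 344 DD.
Total duration = 344 / 17.0 = 20.235 ≈ 20.2 days.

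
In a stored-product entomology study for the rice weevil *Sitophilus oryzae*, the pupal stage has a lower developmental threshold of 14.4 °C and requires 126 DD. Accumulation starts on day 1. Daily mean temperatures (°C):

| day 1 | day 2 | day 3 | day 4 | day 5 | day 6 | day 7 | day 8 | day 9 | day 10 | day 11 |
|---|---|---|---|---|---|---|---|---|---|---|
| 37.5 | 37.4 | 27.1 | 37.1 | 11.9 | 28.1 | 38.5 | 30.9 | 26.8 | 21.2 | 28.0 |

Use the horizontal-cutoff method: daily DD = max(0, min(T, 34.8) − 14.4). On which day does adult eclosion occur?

Daily DD above 14.4 °C (capped at 20.4): 20.4, 20.4, 12.7, 20.4, 0.0, 13.7, 20.4, 16.5, 12.4, 6.8, 13.6.
Cumulative: 20.4, 40.8, 53.5, 73.9, 73.9, 87.6, 108.0, 124.5, 136.9, 143.7, 157.3.
The total first reaches 126 DD on day 9.

day 9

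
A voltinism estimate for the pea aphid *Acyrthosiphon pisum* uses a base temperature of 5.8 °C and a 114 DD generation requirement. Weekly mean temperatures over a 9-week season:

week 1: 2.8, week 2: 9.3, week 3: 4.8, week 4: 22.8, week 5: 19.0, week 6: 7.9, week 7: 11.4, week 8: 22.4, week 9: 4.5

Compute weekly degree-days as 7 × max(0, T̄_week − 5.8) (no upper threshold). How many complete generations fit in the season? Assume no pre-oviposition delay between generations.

3 generations

Weekly DD (7 × max(0, T̄ − 5.8)): 0.0, 24.5, 0.0, 119.0, 92.4, 14.7, 39.2, 116.2, 0.0.
Season total = 406.0 DD.
Complete generations = ⌊406.0 / 114⌋ = 3.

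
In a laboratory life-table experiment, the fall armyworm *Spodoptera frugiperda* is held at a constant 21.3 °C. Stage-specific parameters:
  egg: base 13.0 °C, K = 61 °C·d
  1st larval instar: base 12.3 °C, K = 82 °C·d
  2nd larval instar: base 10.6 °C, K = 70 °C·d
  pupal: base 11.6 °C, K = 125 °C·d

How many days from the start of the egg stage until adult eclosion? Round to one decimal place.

egg: 61 / (21.3 − 13.0) = 61 / 8.3 = 7.349 d.
1st larval instar: 82 / (21.3 − 12.3) = 82 / 9.0 = 9.111 d.
2nd larval instar: 70 / (21.3 − 10.6) = 70 / 10.7 = 6.542 d.
pupal: 125 / (21.3 − 11.6) = 125 / 9.7 = 12.887 d.
Sum = 35.889 ≈ 35.9 days.

35.9 days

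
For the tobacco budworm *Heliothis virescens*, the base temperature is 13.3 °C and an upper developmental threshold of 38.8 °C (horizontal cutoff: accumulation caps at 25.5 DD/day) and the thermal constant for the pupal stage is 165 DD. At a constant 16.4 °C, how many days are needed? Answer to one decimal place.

Daily accumulation = 16.4 − 13.3 = 3.1 DD/day.
Duration = 165 / 3.1 = 53.226 ≈ 53.2 days.

53.2 days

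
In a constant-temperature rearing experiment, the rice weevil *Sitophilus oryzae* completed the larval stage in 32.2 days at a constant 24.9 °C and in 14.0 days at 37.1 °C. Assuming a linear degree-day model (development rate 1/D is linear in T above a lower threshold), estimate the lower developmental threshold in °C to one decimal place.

15.5 °C

Under the model K = D·(T − T_b), so D₁·(T₁ − T_b) = D₂·(T₂ − T_b).
32.2·(24.9 − T_b) = 14.0·(37.1 − T_b)
T_b = (32.2·24.9 − 14.0·37.1) / (32.2 − 14.0) = 282.38 / 18.2 = 15.515 °C ≈ 15.5 °C.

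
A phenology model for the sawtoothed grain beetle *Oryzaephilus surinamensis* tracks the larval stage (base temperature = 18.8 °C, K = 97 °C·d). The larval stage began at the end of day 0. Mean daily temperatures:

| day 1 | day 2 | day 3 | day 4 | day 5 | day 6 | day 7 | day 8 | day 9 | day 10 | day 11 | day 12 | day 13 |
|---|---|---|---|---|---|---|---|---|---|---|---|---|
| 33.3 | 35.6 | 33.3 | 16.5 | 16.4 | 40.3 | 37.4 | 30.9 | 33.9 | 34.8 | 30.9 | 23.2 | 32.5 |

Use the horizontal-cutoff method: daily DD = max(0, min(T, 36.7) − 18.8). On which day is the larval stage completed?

day 9

Daily DD above 18.8 °C (capped at 17.9): 14.5, 16.8, 14.5, 0.0, 0.0, 17.9, 17.9, 12.1, 15.1, 16.0, 12.1, 4.4, 13.7.
Cumulative: 14.5, 31.3, 45.8, 45.8, 45.8, 63.7, 81.6, 93.7, 108.8, 124.8, 136.9, 141.3, 155.0.
The total first reaches 97 DD on day 9.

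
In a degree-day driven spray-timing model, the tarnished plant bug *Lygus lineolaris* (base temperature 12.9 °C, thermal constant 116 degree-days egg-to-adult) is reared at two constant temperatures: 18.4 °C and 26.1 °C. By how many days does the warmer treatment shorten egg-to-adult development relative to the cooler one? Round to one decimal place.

At 18.4 °C: 116 / (18.4 − 12.9) = 116 / 5.5 = 21.091 d.
At 26.1 °C: 116 / (26.1 − 12.9) = 116 / 13.2 = 8.788 d.
Difference = |21.091 − 8.788| = 12.303 ≈ 12.3 days.

12.3 days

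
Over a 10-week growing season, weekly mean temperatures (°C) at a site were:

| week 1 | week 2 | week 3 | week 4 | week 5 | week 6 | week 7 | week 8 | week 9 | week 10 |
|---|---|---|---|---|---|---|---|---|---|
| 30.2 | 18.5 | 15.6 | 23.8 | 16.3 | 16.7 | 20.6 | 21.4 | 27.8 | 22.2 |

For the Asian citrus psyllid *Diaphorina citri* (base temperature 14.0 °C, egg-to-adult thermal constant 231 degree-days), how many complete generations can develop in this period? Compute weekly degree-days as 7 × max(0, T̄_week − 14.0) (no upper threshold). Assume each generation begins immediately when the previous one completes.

Weekly DD (7 × max(0, T̄ − 14.0)): 113.4, 31.5, 11.2, 68.6, 16.1, 18.9, 46.2, 51.8, 96.6, 57.4.
Season total = 511.7 DD.
Complete generations = ⌊511.7 / 231⌋ = 2.

2 generations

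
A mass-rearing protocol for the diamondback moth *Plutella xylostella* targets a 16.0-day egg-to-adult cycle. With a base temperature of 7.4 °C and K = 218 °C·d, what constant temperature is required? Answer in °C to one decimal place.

21.0 °C

Required daily accumulation = 218 / 16.0 = 13.625 DD/day.
T = T_base + 13.625 = 7.4 + 13.625 = 21.025 ≈ 21.0 °C.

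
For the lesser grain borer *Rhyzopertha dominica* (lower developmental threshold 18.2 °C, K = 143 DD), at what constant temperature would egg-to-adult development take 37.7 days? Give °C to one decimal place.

Required daily accumulation = 143 / 37.7 = 3.793 DD/day.
T = T_base + 3.793 = 18.2 + 3.793 = 21.993 ≈ 22.0 °C.

22.0 °C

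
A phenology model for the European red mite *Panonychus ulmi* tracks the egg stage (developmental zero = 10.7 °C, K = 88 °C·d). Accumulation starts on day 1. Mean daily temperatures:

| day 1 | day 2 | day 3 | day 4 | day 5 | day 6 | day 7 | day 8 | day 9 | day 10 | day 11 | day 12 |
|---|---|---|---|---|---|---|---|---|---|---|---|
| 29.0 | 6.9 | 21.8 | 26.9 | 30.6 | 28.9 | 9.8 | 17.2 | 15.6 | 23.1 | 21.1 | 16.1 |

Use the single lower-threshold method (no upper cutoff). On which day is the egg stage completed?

day 8

Daily DD above 10.7 °C: 18.3, 0.0, 11.1, 16.2, 19.9, 18.2, 0.0, 6.5, 4.9, 12.4, 10.4, 5.4.
Cumulative: 18.3, 18.3, 29.4, 45.6, 65.5, 83.7, 83.7, 90.2, 95.1, 107.5, 117.9, 123.3.
The total first reaches 88 DD on day 8.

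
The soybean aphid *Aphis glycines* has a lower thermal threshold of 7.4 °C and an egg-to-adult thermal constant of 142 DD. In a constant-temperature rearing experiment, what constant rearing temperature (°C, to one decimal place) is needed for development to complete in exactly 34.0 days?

11.6 °C

Required daily accumulation = 142 / 34.0 = 4.176 DD/day.
T = T_base + 4.176 = 7.4 + 4.176 = 11.576 ≈ 11.6 °C.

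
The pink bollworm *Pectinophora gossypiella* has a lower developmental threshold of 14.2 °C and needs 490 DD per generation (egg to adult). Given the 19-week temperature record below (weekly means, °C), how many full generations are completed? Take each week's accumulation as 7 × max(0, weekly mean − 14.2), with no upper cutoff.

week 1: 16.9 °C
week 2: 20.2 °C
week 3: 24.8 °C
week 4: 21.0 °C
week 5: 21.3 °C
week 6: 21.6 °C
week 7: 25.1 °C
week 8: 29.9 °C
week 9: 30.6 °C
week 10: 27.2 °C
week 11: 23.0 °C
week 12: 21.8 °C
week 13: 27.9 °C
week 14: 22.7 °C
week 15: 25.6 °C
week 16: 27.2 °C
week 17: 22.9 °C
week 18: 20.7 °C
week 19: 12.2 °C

2 generations

Weekly DD (7 × max(0, T̄ − 14.2)): 18.9, 42.0, 74.2, 47.6, 49.7, 51.8, 76.3, 109.9, 114.8, 91.0, 61.6, 53.2, 95.9, 59.5, 79.8, 91.0, 60.9, 45.5, 0.0.
Season total = 1223.6 DD.
Complete generations = ⌊1223.6 / 490⌋ = 2.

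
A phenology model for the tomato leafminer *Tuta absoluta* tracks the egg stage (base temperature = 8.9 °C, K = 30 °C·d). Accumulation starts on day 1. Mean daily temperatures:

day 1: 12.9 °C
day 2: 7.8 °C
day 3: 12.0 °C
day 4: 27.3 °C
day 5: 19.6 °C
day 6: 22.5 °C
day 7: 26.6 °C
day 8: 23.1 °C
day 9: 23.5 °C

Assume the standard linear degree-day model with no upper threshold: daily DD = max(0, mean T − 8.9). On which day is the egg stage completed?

Daily DD above 8.9 °C: 4.0, 0.0, 3.1, 18.4, 10.7, 13.6, 17.7, 14.2, 14.6.
Cumulative: 4.0, 4.0, 7.1, 25.5, 36.2, 49.8, 67.5, 81.7, 96.3.
The total first reaches 30 DD on day 5.

day 5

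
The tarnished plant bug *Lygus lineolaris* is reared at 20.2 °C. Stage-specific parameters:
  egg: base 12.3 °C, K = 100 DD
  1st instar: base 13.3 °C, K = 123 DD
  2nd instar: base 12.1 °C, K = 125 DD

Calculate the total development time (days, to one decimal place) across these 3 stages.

45.9 days

egg: 100 / (20.2 − 12.3) = 100 / 7.9 = 12.658 d.
1st instar: 123 / (20.2 − 13.3) = 123 / 6.9 = 17.826 d.
2nd instar: 125 / (20.2 − 12.1) = 125 / 8.1 = 15.432 d.
Sum = 45.916 ≈ 45.9 days.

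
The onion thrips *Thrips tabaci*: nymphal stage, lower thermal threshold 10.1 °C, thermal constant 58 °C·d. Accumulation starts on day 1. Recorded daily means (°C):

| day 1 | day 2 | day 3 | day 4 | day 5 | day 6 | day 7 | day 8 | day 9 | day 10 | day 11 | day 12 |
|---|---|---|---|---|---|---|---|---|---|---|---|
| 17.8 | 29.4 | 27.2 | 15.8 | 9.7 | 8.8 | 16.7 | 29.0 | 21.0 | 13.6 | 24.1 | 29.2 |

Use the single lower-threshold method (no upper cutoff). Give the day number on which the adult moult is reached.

day 8

Daily DD above 10.1 °C: 7.7, 19.3, 17.1, 5.7, 0.0, 0.0, 6.6, 18.9, 10.9, 3.5, 14.0, 19.1.
Cumulative: 7.7, 27.0, 44.1, 49.8, 49.8, 49.8, 56.4, 75.3, 86.2, 89.7, 103.7, 122.8.
The total first reaches 58 DD on day 8.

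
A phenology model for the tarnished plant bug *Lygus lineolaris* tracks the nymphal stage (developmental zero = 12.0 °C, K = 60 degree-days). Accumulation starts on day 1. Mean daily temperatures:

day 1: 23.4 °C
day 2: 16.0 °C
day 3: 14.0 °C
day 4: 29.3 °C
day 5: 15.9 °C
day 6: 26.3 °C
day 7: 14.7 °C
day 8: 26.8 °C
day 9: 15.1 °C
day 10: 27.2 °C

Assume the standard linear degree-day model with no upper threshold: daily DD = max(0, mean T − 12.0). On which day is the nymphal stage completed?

Daily DD above 12.0 °C: 11.4, 4.0, 2.0, 17.3, 3.9, 14.3, 2.7, 14.8, 3.1, 15.2.
Cumulative: 11.4, 15.4, 17.4, 34.7, 38.6, 52.9, 55.6, 70.4, 73.5, 88.7.
The total first reaches 60 DD on day 8.

day 8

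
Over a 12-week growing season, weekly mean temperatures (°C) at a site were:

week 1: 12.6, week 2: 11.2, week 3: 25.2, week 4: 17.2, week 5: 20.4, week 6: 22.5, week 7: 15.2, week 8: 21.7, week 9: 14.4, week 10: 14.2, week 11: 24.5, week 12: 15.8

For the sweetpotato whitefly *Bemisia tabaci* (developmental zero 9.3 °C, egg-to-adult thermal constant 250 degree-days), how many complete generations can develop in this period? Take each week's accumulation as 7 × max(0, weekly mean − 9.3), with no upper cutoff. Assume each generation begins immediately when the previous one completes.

2 generations

Weekly DD (7 × max(0, T̄ − 9.3)): 23.1, 13.3, 111.3, 55.3, 77.7, 92.4, 41.3, 86.8, 35.7, 34.3, 106.4, 45.5.
Season total = 723.1 DD.
Complete generations = ⌊723.1 / 250⌋ = 2.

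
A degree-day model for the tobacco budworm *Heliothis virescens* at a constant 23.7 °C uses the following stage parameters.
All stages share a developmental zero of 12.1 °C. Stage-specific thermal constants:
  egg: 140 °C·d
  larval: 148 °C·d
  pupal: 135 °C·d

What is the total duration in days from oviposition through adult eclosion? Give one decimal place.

36.5 days

Daily accumulation at 23.7 °C = 23.7 − 12.1 = 11.6 DD/day.
Total K = 140 + 148 + 135 = 423 DD.
Total duration = 423 / 11.6 = 36.466 ≈ 36.5 days.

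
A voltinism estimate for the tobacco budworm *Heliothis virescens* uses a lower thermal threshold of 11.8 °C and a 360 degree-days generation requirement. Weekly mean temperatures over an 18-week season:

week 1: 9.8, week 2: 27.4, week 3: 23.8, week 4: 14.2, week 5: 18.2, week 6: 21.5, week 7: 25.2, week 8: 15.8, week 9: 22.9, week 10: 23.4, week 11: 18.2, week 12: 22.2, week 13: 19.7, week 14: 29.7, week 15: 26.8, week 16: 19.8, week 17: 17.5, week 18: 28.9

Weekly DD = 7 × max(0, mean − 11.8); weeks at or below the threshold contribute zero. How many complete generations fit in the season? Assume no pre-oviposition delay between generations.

Weekly DD (7 × max(0, T̄ − 11.8)): 0.0, 109.2, 84.0, 16.8, 44.8, 67.9, 93.8, 28.0, 77.7, 81.2, 44.8, 72.8, 55.3, 125.3, 105.0, 56.0, 39.9, 119.7.
Season total = 1222.2 DD.
Complete generations = ⌊1222.2 / 360⌋ = 3.

3 generations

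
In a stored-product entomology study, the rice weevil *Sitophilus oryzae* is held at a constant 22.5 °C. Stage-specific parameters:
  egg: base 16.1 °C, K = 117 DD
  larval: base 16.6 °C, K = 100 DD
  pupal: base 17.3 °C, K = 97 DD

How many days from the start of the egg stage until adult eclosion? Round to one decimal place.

53.9 days

egg: 117 / (22.5 − 16.1) = 117 / 6.4 = 18.281 d.
larval: 100 / (22.5 − 16.6) = 100 / 5.9 = 16.949 d.
pupal: 97 / (22.5 − 17.3) = 97 / 5.2 = 18.654 d.
Sum = 53.884 ≈ 53.9 days.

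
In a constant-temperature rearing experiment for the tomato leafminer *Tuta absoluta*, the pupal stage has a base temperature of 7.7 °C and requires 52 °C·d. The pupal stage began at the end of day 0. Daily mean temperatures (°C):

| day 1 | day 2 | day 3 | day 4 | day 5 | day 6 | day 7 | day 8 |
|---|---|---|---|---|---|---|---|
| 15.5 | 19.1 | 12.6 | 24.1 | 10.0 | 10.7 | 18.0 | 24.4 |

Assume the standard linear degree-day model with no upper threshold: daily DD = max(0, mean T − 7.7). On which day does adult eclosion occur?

day 7

Daily DD above 7.7 °C: 7.8, 11.4, 4.9, 16.4, 2.3, 3.0, 10.3, 16.7.
Cumulative: 7.8, 19.2, 24.1, 40.5, 42.8, 45.8, 56.1, 72.8.
The total first reaches 52 DD on day 7.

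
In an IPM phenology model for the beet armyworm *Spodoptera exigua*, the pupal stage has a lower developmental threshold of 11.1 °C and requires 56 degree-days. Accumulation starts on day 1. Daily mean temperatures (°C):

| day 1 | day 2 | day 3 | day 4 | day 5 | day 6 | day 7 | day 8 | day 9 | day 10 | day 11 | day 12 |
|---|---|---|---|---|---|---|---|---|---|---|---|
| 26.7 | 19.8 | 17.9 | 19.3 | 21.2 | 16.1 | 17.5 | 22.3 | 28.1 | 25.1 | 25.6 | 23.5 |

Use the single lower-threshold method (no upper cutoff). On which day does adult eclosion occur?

day 7

Daily DD above 11.1 °C: 15.6, 8.7, 6.8, 8.2, 10.1, 5.0, 6.4, 11.2, 17.0, 14.0, 14.5, 12.4.
Cumulative: 15.6, 24.3, 31.1, 39.3, 49.4, 54.4, 60.8, 72.0, 89.0, 103.0, 117.5, 129.9.
The total first reaches 56 DD on day 7.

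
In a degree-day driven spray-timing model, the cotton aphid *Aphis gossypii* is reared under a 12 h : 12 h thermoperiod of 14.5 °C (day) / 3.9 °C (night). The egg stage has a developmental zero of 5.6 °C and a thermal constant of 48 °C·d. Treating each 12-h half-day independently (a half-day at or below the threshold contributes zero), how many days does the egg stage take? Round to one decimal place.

Day half: max(0, 14.5 − 5.6) × 0.5 = 8.9 × 0.5 = 4.45 DD.
Night half: max(0, 3.9 − 5.6) × 0.5 = 0.0 × 0.5 = 0.00 DD.
Per 24 h: 4.45 DD/day.
Duration = 48 / 4.45 = 10.787 ≈ 10.8 days.

10.8 days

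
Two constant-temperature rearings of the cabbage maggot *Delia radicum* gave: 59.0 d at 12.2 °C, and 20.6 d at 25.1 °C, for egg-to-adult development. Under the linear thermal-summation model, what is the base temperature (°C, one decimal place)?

Linear rate model ⇒ the product D·(T − T_b) is constant across temperatures.
59.0·(12.2 − T_b) = 20.6·(25.1 − T_b)
T_b = (59.0·12.2 − 20.6·25.1) / (59.0 − 20.6) = 202.74 / 38.4 = 5.280 °C ≈ 5.3 °C.

5.3 °C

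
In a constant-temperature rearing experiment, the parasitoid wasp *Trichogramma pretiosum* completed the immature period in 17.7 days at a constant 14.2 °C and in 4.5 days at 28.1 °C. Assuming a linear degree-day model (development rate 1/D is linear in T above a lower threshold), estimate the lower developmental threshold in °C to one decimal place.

Under the model K = D·(T − T_b), so D₁·(T₁ − T_b) = D₂·(T₂ − T_b).
17.7·(14.2 − T_b) = 4.5·(28.1 − T_b)
T_b = (17.7·14.2 − 4.5·28.1) / (17.7 − 4.5) = 124.89 / 13.2 = 9.461 °C ≈ 9.5 °C.

9.5 °C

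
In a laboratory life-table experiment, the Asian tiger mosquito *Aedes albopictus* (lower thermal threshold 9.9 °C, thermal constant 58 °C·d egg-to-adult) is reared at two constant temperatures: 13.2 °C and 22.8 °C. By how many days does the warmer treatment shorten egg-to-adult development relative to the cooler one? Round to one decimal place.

At 13.2 °C: 58 / (13.2 − 9.9) = 58 / 3.3 = 17.576 d.
At 22.8 °C: 58 / (22.8 − 9.9) = 58 / 12.9 = 4.496 d.
Difference = |17.576 − 4.496| = 13.080 ≈ 13.1 days.

13.1 days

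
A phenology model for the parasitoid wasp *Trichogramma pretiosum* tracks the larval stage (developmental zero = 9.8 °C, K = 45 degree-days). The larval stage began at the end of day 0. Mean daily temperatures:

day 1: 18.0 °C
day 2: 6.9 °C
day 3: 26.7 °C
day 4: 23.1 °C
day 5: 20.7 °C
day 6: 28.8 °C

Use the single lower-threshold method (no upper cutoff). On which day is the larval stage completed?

day 5

Daily DD above 9.8 °C: 8.2, 0.0, 16.9, 13.3, 10.9, 19.0.
Cumulative: 8.2, 8.2, 25.1, 38.4, 49.3, 68.3.
The total first reaches 45 DD on day 5.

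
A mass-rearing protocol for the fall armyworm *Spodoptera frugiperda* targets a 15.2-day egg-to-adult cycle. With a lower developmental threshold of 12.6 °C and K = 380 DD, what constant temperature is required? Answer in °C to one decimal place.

37.6 °C

Required daily accumulation = 380 / 15.2 = 25.000 DD/day.
T = T_base + 25.000 = 12.6 + 25.000 = 37.600 ≈ 37.6 °C.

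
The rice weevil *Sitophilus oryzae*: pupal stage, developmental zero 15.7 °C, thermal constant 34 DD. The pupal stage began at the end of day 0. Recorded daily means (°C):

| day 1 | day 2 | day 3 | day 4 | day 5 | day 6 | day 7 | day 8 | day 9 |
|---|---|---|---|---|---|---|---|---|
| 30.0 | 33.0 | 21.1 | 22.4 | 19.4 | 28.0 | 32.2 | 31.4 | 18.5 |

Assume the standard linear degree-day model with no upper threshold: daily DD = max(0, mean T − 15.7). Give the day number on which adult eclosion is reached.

day 3

Daily DD above 15.7 °C: 14.3, 17.3, 5.4, 6.7, 3.7, 12.3, 16.5, 15.7, 2.8.
Cumulative: 14.3, 31.6, 37.0, 43.7, 47.4, 59.7, 76.2, 91.9, 94.7.
The total first reaches 34 DD on day 3.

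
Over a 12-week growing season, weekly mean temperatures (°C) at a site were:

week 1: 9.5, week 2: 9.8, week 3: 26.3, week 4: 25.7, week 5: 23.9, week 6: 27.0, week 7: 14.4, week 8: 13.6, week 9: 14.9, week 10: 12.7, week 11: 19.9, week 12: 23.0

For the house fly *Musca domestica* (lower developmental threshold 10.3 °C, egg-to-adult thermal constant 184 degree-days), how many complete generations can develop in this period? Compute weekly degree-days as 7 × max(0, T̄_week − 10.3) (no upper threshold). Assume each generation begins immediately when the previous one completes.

Weekly DD (7 × max(0, T̄ − 10.3)): 0.0, 0.0, 112.0, 107.8, 95.2, 116.9, 28.7, 23.1, 32.2, 16.8, 67.2, 88.9.
Season total = 688.8 DD.
Complete generations = ⌊688.8 / 184⌋ = 3.

3 generations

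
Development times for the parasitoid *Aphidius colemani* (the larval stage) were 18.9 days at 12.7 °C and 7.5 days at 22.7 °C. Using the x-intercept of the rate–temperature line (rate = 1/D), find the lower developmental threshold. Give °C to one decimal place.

Linear rate model ⇒ the product D·(T − T_b) is constant across temperatures.
18.9·(12.7 − T_b) = 7.5·(22.7 − T_b)
T_b = (18.9·12.7 − 7.5·22.7) / (18.9 − 7.5) = 69.78 / 11.4 = 6.121 °C ≈ 6.1 °C.

6.1 °C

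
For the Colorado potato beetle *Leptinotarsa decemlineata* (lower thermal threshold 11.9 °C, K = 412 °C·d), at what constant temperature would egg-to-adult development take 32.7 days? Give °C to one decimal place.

24.5 °C

Required daily accumulation = 412 / 32.7 = 12.599 DD/day.
T = T_base + 12.599 = 11.9 + 12.599 = 24.499 ≈ 24.5 °C.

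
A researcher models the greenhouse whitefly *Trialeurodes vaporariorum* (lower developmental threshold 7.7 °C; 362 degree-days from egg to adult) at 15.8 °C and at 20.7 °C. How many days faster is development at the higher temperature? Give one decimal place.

16.8 days

At 15.8 °C: 362 / (15.8 − 7.7) = 362 / 8.1 = 44.691 d.
At 20.7 °C: 362 / (20.7 − 7.7) = 362 / 13.0 = 27.846 d.
Difference = |44.691 − 27.846| = 16.845 ≈ 16.8 days.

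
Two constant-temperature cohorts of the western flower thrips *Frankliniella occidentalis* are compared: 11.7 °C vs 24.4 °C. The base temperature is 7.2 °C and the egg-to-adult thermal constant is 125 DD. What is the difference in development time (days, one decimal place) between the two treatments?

At 11.7 °C: 125 / (11.7 − 7.2) = 125 / 4.5 = 27.778 d.
At 24.4 °C: 125 / (24.4 − 7.2) = 125 / 17.2 = 7.267 d.
Difference = |27.778 − 7.267| = 20.510 ≈ 20.5 days.

20.5 days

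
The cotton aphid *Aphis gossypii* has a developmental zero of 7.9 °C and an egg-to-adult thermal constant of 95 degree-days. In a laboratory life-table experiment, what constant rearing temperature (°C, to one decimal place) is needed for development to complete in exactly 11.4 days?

16.2 °C

Required daily accumulation = 95 / 11.4 = 8.333 DD/day.
T = T_base + 8.333 = 7.9 + 8.333 = 16.233 ≈ 16.2 °C.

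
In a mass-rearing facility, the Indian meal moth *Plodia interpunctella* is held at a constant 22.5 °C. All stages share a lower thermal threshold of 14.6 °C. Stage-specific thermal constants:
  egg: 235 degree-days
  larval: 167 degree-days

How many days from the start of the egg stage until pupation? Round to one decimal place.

Daily accumulation at 22.5 °C = 22.5 − 14.6 = 7.9 DD/day.
Total K = 235 + 167 = 402 DD.
Total duration = 402 / 7.9 = 50.886 ≈ 50.9 days.

50.9 days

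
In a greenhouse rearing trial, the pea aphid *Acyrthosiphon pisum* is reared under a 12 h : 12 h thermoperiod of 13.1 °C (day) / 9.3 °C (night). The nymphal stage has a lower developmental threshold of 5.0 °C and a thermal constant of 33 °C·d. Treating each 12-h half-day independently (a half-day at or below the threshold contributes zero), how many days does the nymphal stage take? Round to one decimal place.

Day half: max(0, 13.1 − 5.0) × 0.5 = 8.1 × 0.5 = 4.05 DD.
Night half: max(0, 9.3 − 5.0) × 0.5 = 4.3 × 0.5 = 2.15 DD.
Per 24 h: 6.20 DD/day.
Duration = 33 / 6.20 = 5.323 ≈ 5.3 days.

5.3 days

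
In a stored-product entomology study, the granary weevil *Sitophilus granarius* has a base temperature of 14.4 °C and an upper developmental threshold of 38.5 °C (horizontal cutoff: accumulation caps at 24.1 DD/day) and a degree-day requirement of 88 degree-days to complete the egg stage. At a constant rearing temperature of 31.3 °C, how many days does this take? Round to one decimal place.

Daily accumulation = 31.3 − 14.4 = 16.9 DD/day.
Duration = 88 / 16.9 = 5.207 ≈ 5.2 days.

5.2 days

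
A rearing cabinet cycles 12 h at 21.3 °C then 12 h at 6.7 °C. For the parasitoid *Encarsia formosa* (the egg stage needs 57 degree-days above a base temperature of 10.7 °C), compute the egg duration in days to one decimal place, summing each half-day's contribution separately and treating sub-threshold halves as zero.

10.8 days

Day half: max(0, 21.3 − 10.7) × 0.5 = 10.6 × 0.5 = 5.30 DD.
Night half: max(0, 6.7 − 10.7) × 0.5 = 0.0 × 0.5 = 0.00 DD.
Per 24 h: 5.30 DD/day.
Duration = 57 / 5.30 = 10.755 ≈ 10.8 days.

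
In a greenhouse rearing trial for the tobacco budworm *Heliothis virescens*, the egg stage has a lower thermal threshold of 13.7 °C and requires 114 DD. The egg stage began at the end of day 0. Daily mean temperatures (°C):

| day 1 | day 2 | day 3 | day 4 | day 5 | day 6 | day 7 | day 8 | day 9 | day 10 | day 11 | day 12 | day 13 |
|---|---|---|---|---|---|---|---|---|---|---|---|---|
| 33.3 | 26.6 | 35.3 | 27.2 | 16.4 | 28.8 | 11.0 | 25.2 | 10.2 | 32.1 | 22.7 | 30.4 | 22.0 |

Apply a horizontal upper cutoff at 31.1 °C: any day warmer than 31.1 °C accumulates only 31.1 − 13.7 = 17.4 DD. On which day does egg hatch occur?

day 11

Daily DD above 13.7 °C (capped at 17.4): 17.4, 12.9, 17.4, 13.5, 2.7, 15.1, 0.0, 11.5, 0.0, 17.4, 9.0, 16.7, 8.3.
Cumulative: 17.4, 30.3, 47.7, 61.2, 63.9, 79.0, 79.0, 90.5, 90.5, 107.9, 116.9, 133.6, 141.9.
The total first reaches 114 DD on day 11.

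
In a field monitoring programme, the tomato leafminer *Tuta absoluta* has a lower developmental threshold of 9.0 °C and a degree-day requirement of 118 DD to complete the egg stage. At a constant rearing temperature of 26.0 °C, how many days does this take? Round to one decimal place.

6.9 days

Daily accumulation = 26.0 − 9.0 = 17.0 DD/day.
Duration = 118 / 17.0 = 6.941 ≈ 6.9 days.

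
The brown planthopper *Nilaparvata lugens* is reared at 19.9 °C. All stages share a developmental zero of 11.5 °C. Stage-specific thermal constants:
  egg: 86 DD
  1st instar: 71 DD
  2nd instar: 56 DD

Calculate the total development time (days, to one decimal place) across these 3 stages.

25.4 days

Daily accumulation at 19.9 °C = 19.9 − 11.5 = 8.4 DD/day.
Total K = 86 + 71 + 56 = 213 DD.
Total duration = 213 / 8.4 = 25.357 ≈ 25.4 days.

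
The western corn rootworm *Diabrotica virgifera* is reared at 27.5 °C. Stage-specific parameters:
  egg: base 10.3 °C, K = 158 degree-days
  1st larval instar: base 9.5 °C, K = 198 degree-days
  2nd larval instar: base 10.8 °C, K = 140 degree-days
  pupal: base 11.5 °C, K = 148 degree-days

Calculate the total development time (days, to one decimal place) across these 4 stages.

egg: 158 / (27.5 − 10.3) = 158 / 17.2 = 9.186 d.
1st larval instar: 198 / (27.5 − 9.5) = 198 / 18.0 = 11.000 d.
2nd larval instar: 140 / (27.5 − 10.8) = 140 / 16.7 = 8.383 d.
pupal: 148 / (27.5 − 11.5) = 148 / 16.0 = 9.250 d.
Sum = 37.819 ≈ 37.8 days.

37.8 days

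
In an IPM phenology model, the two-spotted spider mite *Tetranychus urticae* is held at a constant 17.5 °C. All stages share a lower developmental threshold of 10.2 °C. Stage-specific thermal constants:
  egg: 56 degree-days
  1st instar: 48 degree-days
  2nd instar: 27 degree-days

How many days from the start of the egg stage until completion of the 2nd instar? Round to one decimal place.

17.9 days

Daily accumulation at 17.5 °C = 17.5 − 10.2 = 7.3 DD/day.
Total K = 56 + 48 + 27 = 131 DD.
Total duration = 131 / 7.3 = 17.945 ≈ 17.9 days.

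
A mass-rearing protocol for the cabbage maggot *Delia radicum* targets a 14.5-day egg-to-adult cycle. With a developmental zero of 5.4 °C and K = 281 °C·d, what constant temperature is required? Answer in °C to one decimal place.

Required daily accumulation = 281 / 14.5 = 19.379 DD/day.
T = T_base + 19.379 = 5.4 + 19.379 = 24.779 ≈ 24.8 °C.

24.8 °C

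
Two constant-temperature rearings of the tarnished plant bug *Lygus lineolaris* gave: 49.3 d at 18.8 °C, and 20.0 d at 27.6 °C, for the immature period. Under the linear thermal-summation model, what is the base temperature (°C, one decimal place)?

Linear rate model ⇒ the product D·(T − T_b) is constant across temperatures.
49.3·(18.8 − T_b) = 20.0·(27.6 − T_b)
T_b = (49.3·18.8 − 20.0·27.6) / (49.3 − 20.0) = 374.84 / 29.3 = 12.793 °C ≈ 12.8 °C.

12.8 °C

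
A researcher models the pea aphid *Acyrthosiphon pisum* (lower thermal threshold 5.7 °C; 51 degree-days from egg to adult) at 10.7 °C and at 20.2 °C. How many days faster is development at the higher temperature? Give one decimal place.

At 10.7 °C: 51 / (10.7 − 5.7) = 51 / 5.0 = 10.200 d.
At 20.2 °C: 51 / (20.2 − 5.7) = 51 / 14.5 = 3.517 d.
Difference = |10.200 − 3.517| = 6.683 ≈ 6.7 days.

6.7 days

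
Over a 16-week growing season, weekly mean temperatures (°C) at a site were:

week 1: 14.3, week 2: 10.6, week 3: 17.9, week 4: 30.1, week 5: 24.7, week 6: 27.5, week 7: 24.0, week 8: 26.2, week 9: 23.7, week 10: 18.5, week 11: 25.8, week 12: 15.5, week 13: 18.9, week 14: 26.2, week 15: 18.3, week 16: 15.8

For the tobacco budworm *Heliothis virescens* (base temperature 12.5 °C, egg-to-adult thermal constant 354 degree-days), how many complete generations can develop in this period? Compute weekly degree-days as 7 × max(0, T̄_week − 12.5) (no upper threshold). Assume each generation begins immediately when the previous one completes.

2 generations

Weekly DD (7 × max(0, T̄ − 12.5)): 12.6, 0.0, 37.8, 123.2, 85.4, 105.0, 80.5, 95.9, 78.4, 42.0, 93.1, 21.0, 44.8, 95.9, 40.6, 23.1.
Season total = 979.3 DD.
Complete generations = ⌊979.3 / 354⌋ = 2.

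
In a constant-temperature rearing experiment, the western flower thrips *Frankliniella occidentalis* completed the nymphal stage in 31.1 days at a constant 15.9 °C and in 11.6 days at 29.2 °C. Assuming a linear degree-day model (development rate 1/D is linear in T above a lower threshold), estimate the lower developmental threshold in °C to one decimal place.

Under the model K = D·(T − T_b), so D₁·(T₁ − T_b) = D₂·(T₂ − T_b).
31.1·(15.9 − T_b) = 11.6·(29.2 − T_b)
T_b = (31.1·15.9 − 11.6·29.2) / (31.1 − 11.6) = 155.77 / 19.5 = 7.988 °C ≈ 8.0 °C.

8.0 °C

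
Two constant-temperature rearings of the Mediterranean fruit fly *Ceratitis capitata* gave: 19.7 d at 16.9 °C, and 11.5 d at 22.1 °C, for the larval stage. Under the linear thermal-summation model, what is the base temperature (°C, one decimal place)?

9.6 °C

Linear rate model ⇒ the product D·(T − T_b) is constant across temperatures.
19.7·(16.9 − T_b) = 11.5·(22.1 − T_b)
T_b = (19.7·16.9 − 11.5·22.1) / (19.7 − 11.5) = 78.78 / 8.2 = 9.607 °C ≈ 9.6 °C.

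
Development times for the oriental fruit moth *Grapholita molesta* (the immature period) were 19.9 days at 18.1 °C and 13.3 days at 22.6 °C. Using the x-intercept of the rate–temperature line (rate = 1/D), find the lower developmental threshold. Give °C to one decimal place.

Under the model K = D·(T − T_b), so D₁·(T₁ − T_b) = D₂·(T₂ − T_b).
19.9·(18.1 − T_b) = 13.3·(22.6 − T_b)
T_b = (19.9·18.1 − 13.3·22.6) / (19.9 − 13.3) = 59.61 / 6.6 = 9.032 °C ≈ 9.0 °C.

9.0 °C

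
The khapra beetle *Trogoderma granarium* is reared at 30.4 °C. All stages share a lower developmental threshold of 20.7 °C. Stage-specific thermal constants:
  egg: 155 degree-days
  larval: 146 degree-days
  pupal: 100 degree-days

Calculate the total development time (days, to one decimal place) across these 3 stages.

41.3 days

Daily accumulation at 30.4 °C = 30.4 − 20.7 = 9.7 DD/day.
Total K = 155 + 146 + 100 = 401 DD.
Total duration = 401 / 9.7 = 41.340 ≈ 41.3 days.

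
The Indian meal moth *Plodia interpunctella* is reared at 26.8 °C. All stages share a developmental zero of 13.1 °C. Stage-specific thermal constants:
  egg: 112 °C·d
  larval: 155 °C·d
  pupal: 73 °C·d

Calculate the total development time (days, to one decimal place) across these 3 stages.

24.8 days

Daily accumulation at 26.8 °C = 26.8 − 13.1 = 13.7 DD/day.
Total K = 112 + 155 + 73 = 340 DD.
Total duration = 340 / 13.7 = 24.818 ≈ 24.8 days.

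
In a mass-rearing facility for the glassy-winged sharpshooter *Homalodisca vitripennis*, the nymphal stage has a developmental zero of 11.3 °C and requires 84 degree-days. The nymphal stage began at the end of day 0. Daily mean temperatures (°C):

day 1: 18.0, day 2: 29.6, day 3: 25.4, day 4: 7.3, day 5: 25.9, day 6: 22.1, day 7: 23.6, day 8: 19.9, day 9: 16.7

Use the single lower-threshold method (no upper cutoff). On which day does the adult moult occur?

day 8

Daily DD above 11.3 °C: 6.7, 18.3, 14.1, 0.0, 14.6, 10.8, 12.3, 8.6, 5.4.
Cumulative: 6.7, 25.0, 39.1, 39.1, 53.7, 64.5, 76.8, 85.4, 90.8.
The total first reaches 84 DD on day 8.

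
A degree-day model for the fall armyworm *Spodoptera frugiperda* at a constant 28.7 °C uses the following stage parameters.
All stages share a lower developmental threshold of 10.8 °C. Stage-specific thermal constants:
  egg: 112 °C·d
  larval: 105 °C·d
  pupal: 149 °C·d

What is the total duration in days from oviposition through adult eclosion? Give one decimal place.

20.4 days

Daily accumulation at 28.7 °C = 28.7 − 10.8 = 17.9 DD/day.
Total K = 112 + 105 + 149 = 366 DD.
Total duration = 366 / 17.9 = 20.447 ≈ 20.4 days.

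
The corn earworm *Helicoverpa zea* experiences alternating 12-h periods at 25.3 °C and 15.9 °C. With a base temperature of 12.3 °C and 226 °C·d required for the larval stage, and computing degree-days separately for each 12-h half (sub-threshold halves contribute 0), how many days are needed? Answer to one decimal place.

27.2 days

Day half: max(0, 25.3 − 12.3) × 0.5 = 13.0 × 0.5 = 6.50 DD.
Night half: max(0, 15.9 − 12.3) × 0.5 = 3.6 × 0.5 = 1.80 DD.
Per 24 h: 8.30 DD/day.
Duration = 226 / 8.30 = 27.229 ≈ 27.2 days.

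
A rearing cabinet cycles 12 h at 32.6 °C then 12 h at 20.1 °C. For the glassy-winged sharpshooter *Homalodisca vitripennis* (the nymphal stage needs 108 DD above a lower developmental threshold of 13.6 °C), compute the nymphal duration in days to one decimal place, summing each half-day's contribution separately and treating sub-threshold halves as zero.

8.5 days

Day half: max(0, 32.6 − 13.6) × 0.5 = 19.0 × 0.5 = 9.50 DD.
Night half: max(0, 20.1 − 13.6) × 0.5 = 6.5 × 0.5 = 3.25 DD.
Per 24 h: 12.75 DD/day.
Duration = 108 / 12.75 = 8.471 ≈ 8.5 days.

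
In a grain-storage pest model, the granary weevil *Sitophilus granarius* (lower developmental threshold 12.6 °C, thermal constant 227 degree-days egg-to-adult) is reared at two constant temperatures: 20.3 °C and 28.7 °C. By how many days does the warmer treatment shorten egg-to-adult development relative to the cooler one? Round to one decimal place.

15.4 days

At 20.3 °C: 227 / (20.3 − 12.6) = 227 / 7.7 = 29.481 d.
At 28.7 °C: 227 / (28.7 − 12.6) = 227 / 16.1 = 14.099 d.
Difference = |29.481 − 14.099| = 15.381 ≈ 15.4 days.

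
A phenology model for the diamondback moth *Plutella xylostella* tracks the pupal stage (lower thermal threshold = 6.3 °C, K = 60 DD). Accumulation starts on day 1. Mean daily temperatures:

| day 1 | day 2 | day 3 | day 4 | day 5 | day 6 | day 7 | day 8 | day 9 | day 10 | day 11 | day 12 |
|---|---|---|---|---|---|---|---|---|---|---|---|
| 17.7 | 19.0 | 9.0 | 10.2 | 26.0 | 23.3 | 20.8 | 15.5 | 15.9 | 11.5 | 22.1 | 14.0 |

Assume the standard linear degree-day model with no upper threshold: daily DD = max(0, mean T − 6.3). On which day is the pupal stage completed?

day 6

Daily DD above 6.3 °C: 11.4, 12.7, 2.7, 3.9, 19.7, 17.0, 14.5, 9.2, 9.6, 5.2, 15.8, 7.7.
Cumulative: 11.4, 24.1, 26.8, 30.7, 50.4, 67.4, 81.9, 91.1, 100.7, 105.9, 121.7, 129.4.
The total first reaches 60 DD on day 6.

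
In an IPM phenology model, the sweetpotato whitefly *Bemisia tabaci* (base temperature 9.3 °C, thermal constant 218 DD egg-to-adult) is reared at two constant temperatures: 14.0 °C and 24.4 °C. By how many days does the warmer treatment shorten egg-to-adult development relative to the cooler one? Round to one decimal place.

At 14.0 °C: 218 / (14.0 − 9.3) = 218 / 4.7 = 46.383 d.
At 24.4 °C: 218 / (24.4 − 9.3) = 218 / 15.1 = 14.437 d.
Difference = |46.383 − 14.437| = 31.946 ≈ 31.9 days.

31.9 days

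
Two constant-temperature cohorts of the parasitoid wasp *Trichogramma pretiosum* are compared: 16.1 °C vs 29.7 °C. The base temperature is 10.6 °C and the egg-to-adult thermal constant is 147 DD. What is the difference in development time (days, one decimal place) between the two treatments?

19.0 days

At 16.1 °C: 147 / (16.1 − 10.6) = 147 / 5.5 = 26.727 d.
At 29.7 °C: 147 / (29.7 − 10.6) = 147 / 19.1 = 7.696 d.
Difference = |26.727 − 7.696| = 19.031 ≈ 19.0 days.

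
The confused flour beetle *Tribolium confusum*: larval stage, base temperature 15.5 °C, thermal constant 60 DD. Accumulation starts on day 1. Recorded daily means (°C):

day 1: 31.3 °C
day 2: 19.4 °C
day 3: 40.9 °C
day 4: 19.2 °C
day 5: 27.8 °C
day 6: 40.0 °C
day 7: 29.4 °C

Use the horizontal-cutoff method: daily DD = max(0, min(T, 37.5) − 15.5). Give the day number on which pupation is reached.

Daily DD above 15.5 °C (capped at 22.0): 15.8, 3.9, 22.0, 3.7, 12.3, 22.0, 13.9.
Cumulative: 15.8, 19.7, 41.7, 45.4, 57.7, 79.7, 93.6.
The total first reaches 60 DD on day 6.

day 6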